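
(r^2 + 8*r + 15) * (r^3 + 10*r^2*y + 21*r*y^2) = r^5 + 10*r^4*y + 8*r^4 + 21*r^3*y^2 + 80*r^3*y + 15*r^3 + 168*r^2*y^2 + 150*r^2*y + 315*r*y^2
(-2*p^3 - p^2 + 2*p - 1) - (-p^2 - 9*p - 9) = -2*p^3 + 11*p + 8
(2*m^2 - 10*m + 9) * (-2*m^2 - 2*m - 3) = -4*m^4 + 16*m^3 - 4*m^2 + 12*m - 27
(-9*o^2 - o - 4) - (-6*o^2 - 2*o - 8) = -3*o^2 + o + 4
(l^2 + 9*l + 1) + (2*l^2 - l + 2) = 3*l^2 + 8*l + 3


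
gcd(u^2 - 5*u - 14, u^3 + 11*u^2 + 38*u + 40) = u + 2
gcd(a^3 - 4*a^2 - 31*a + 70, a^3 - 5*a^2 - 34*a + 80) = a^2 + 3*a - 10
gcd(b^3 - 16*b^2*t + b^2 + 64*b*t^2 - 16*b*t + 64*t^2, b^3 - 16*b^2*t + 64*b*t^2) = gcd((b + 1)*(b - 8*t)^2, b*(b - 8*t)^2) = b^2 - 16*b*t + 64*t^2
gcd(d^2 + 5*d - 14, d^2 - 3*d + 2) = d - 2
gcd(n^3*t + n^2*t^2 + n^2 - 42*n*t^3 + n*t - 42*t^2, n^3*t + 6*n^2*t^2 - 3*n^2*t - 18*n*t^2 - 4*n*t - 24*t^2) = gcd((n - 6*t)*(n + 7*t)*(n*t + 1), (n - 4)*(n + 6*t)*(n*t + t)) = 1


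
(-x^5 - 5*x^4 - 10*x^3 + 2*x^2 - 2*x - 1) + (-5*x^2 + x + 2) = -x^5 - 5*x^4 - 10*x^3 - 3*x^2 - x + 1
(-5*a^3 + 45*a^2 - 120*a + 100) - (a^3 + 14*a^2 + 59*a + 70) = -6*a^3 + 31*a^2 - 179*a + 30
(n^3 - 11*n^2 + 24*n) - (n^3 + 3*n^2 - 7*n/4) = -14*n^2 + 103*n/4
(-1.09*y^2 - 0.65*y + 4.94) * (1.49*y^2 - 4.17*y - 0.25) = -1.6241*y^4 + 3.5768*y^3 + 10.3436*y^2 - 20.4373*y - 1.235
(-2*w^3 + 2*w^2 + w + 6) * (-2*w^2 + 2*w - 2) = 4*w^5 - 8*w^4 + 6*w^3 - 14*w^2 + 10*w - 12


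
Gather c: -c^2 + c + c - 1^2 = -c^2 + 2*c - 1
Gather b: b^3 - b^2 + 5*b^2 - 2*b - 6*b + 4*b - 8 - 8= b^3 + 4*b^2 - 4*b - 16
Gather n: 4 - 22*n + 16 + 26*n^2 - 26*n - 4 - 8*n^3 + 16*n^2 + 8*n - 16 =-8*n^3 + 42*n^2 - 40*n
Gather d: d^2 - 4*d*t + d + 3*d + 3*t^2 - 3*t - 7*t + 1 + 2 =d^2 + d*(4 - 4*t) + 3*t^2 - 10*t + 3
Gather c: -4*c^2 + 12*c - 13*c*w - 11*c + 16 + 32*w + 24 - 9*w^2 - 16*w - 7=-4*c^2 + c*(1 - 13*w) - 9*w^2 + 16*w + 33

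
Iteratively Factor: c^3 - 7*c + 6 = (c - 2)*(c^2 + 2*c - 3) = (c - 2)*(c - 1)*(c + 3)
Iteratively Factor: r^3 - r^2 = (r)*(r^2 - r) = r^2*(r - 1)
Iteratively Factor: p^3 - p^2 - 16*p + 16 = (p - 4)*(p^2 + 3*p - 4) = (p - 4)*(p - 1)*(p + 4)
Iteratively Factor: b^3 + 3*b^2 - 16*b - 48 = (b - 4)*(b^2 + 7*b + 12) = (b - 4)*(b + 3)*(b + 4)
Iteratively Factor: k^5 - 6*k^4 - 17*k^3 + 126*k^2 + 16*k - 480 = (k - 3)*(k^4 - 3*k^3 - 26*k^2 + 48*k + 160) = (k - 3)*(k + 2)*(k^3 - 5*k^2 - 16*k + 80) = (k - 4)*(k - 3)*(k + 2)*(k^2 - k - 20) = (k - 5)*(k - 4)*(k - 3)*(k + 2)*(k + 4)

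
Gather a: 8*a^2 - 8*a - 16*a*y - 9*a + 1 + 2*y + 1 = 8*a^2 + a*(-16*y - 17) + 2*y + 2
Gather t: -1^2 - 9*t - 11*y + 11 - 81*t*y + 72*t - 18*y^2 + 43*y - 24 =t*(63 - 81*y) - 18*y^2 + 32*y - 14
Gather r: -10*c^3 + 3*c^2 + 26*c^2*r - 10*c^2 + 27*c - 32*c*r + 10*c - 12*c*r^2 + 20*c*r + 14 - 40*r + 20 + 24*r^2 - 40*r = -10*c^3 - 7*c^2 + 37*c + r^2*(24 - 12*c) + r*(26*c^2 - 12*c - 80) + 34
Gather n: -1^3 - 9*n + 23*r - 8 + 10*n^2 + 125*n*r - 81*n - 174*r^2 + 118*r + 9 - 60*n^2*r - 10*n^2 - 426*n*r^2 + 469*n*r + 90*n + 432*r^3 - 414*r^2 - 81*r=-60*n^2*r + n*(-426*r^2 + 594*r) + 432*r^3 - 588*r^2 + 60*r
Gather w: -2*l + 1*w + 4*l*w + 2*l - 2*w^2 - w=4*l*w - 2*w^2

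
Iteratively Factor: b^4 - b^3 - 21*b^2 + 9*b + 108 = (b + 3)*(b^3 - 4*b^2 - 9*b + 36) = (b - 3)*(b + 3)*(b^2 - b - 12) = (b - 4)*(b - 3)*(b + 3)*(b + 3)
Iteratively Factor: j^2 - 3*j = (j - 3)*(j)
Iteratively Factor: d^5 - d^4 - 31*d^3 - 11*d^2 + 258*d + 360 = (d + 3)*(d^4 - 4*d^3 - 19*d^2 + 46*d + 120) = (d - 4)*(d + 3)*(d^3 - 19*d - 30) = (d - 4)*(d + 3)^2*(d^2 - 3*d - 10) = (d - 5)*(d - 4)*(d + 3)^2*(d + 2)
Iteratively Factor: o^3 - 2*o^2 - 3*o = (o)*(o^2 - 2*o - 3) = o*(o - 3)*(o + 1)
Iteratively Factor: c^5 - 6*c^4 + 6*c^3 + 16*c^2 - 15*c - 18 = (c - 2)*(c^4 - 4*c^3 - 2*c^2 + 12*c + 9) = (c - 2)*(c + 1)*(c^3 - 5*c^2 + 3*c + 9) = (c - 2)*(c + 1)^2*(c^2 - 6*c + 9) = (c - 3)*(c - 2)*(c + 1)^2*(c - 3)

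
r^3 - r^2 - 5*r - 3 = (r - 3)*(r + 1)^2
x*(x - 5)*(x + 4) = x^3 - x^2 - 20*x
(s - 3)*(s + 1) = s^2 - 2*s - 3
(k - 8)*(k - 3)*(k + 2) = k^3 - 9*k^2 + 2*k + 48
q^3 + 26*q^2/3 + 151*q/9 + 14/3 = (q + 1/3)*(q + 7/3)*(q + 6)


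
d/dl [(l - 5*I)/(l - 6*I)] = -I/(l - 6*I)^2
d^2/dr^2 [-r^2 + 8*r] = -2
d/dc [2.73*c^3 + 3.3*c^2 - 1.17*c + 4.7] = 8.19*c^2 + 6.6*c - 1.17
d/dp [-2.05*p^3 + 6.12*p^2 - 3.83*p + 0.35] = -6.15*p^2 + 12.24*p - 3.83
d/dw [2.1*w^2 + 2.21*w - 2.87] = 4.2*w + 2.21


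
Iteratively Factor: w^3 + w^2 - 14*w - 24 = (w + 3)*(w^2 - 2*w - 8) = (w - 4)*(w + 3)*(w + 2)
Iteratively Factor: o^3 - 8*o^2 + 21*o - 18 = (o - 2)*(o^2 - 6*o + 9) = (o - 3)*(o - 2)*(o - 3)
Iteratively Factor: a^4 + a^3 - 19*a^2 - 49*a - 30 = (a - 5)*(a^3 + 6*a^2 + 11*a + 6) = (a - 5)*(a + 1)*(a^2 + 5*a + 6) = (a - 5)*(a + 1)*(a + 2)*(a + 3)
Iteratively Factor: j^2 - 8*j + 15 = (j - 3)*(j - 5)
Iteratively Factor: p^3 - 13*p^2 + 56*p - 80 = (p - 4)*(p^2 - 9*p + 20) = (p - 4)^2*(p - 5)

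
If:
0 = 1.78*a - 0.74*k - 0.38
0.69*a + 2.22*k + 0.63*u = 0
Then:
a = 0.189054726368159 - 0.104477611940299*u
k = -0.251311012505042*u - 0.0587602527901035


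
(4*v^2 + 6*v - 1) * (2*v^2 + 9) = 8*v^4 + 12*v^3 + 34*v^2 + 54*v - 9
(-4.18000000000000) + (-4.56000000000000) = -8.74000000000000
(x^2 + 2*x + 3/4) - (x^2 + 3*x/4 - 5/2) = 5*x/4 + 13/4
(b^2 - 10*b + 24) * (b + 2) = b^3 - 8*b^2 + 4*b + 48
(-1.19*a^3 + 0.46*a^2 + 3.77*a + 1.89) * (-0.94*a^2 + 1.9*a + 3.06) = 1.1186*a^5 - 2.6934*a^4 - 6.3112*a^3 + 6.794*a^2 + 15.1272*a + 5.7834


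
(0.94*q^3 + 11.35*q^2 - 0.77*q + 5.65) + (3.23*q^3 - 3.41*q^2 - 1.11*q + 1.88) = 4.17*q^3 + 7.94*q^2 - 1.88*q + 7.53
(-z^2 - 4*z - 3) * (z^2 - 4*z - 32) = -z^4 + 45*z^2 + 140*z + 96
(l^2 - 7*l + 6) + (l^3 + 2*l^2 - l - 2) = l^3 + 3*l^2 - 8*l + 4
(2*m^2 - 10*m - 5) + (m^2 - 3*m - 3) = 3*m^2 - 13*m - 8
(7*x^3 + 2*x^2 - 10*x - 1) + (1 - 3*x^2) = 7*x^3 - x^2 - 10*x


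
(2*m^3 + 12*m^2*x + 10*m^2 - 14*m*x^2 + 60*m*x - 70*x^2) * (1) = 2*m^3 + 12*m^2*x + 10*m^2 - 14*m*x^2 + 60*m*x - 70*x^2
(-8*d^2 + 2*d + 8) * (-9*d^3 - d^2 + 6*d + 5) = 72*d^5 - 10*d^4 - 122*d^3 - 36*d^2 + 58*d + 40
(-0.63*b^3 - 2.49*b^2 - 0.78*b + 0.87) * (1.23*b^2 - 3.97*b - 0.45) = -0.7749*b^5 - 0.5616*b^4 + 9.2094*b^3 + 5.2872*b^2 - 3.1029*b - 0.3915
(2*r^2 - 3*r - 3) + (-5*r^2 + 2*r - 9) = -3*r^2 - r - 12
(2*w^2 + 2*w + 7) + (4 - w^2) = w^2 + 2*w + 11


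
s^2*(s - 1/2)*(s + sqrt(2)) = s^4 - s^3/2 + sqrt(2)*s^3 - sqrt(2)*s^2/2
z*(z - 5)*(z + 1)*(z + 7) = z^4 + 3*z^3 - 33*z^2 - 35*z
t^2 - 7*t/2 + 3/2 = (t - 3)*(t - 1/2)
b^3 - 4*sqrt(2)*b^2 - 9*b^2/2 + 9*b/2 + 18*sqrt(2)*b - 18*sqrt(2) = (b - 3)*(b - 3/2)*(b - 4*sqrt(2))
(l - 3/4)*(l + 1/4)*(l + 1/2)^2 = l^4 + l^3/2 - 7*l^2/16 - 5*l/16 - 3/64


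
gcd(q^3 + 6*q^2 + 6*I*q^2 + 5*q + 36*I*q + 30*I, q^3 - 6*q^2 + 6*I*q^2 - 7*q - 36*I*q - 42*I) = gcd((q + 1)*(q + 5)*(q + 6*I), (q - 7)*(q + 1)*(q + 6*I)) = q^2 + q*(1 + 6*I) + 6*I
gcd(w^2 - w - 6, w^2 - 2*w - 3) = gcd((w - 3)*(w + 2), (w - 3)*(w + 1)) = w - 3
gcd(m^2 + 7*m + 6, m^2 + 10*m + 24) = m + 6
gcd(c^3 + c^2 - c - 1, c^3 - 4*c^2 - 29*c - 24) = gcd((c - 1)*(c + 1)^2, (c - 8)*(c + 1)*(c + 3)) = c + 1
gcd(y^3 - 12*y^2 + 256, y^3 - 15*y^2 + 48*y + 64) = y^2 - 16*y + 64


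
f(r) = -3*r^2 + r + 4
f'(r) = 1 - 6*r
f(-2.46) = -16.61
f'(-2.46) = 15.76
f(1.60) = -2.08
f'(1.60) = -8.60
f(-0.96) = 0.28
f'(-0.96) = 6.76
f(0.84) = 2.72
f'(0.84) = -4.04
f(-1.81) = -7.64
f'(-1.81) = 11.86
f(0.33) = 4.00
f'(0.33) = -0.98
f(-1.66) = -5.93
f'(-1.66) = 10.96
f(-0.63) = 2.18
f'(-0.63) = 4.78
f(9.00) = -230.00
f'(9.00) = -53.00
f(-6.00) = -110.00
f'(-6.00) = 37.00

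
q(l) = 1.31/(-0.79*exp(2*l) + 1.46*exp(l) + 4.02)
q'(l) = 1.31*(1.58*exp(2*l) - 1.46*exp(l))/(-0.79*exp(2*l) + 1.46*exp(l) + 4.02)^2 = (2.0698*exp(l) - 1.9126)*exp(l)/(-0.79*exp(2*l) + 1.46*exp(l) + 4.02)^2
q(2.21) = -0.03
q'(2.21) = 0.07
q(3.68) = -0.00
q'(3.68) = 0.00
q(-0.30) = 0.28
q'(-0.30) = -0.01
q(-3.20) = 0.32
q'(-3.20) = -0.00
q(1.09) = 0.95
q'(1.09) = 6.69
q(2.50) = -0.01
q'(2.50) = 0.03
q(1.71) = -0.11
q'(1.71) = 0.36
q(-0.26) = 0.28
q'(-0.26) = -0.01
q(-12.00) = 0.33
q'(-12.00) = 0.00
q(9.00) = 0.00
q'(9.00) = 0.00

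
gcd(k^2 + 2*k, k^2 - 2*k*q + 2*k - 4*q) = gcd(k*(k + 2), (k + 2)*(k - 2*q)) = k + 2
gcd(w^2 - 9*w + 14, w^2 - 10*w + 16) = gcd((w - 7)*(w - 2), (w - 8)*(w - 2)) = w - 2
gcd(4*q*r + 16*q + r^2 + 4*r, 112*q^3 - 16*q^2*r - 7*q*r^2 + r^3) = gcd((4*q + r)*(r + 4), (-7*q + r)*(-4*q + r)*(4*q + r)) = 4*q + r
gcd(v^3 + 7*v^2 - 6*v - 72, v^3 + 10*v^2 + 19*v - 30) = v + 6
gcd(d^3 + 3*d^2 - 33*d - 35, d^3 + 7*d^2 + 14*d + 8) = d + 1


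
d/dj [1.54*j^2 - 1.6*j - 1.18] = 3.08*j - 1.6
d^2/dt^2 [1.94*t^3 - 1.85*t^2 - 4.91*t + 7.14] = 11.64*t - 3.7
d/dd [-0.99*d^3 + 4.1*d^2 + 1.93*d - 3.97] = -2.97*d^2 + 8.2*d + 1.93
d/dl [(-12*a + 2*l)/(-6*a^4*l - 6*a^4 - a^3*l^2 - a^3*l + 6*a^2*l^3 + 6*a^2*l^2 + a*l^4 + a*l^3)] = 2*(-6*a^3*l - 6*a^3 - a^2*l^2 - a^2*l + 6*a*l^3 + 6*a*l^2 + l^4 + l^3 + (6*a - l)*(-6*a^3 - 2*a^2*l - a^2 + 18*a*l^2 + 12*a*l + 4*l^3 + 3*l^2))/(a*(6*a^3*l + 6*a^3 + a^2*l^2 + a^2*l - 6*a*l^3 - 6*a*l^2 - l^4 - l^3)^2)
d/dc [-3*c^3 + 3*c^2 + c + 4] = -9*c^2 + 6*c + 1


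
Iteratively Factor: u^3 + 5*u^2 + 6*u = (u)*(u^2 + 5*u + 6) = u*(u + 2)*(u + 3)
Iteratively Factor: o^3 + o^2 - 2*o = (o + 2)*(o^2 - o) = (o - 1)*(o + 2)*(o)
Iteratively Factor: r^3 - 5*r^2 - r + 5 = (r + 1)*(r^2 - 6*r + 5) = (r - 1)*(r + 1)*(r - 5)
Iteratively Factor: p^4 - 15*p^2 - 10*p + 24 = (p - 4)*(p^3 + 4*p^2 + p - 6) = (p - 4)*(p + 2)*(p^2 + 2*p - 3) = (p - 4)*(p - 1)*(p + 2)*(p + 3)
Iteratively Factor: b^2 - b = (b - 1)*(b)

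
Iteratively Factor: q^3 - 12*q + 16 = (q - 2)*(q^2 + 2*q - 8) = (q - 2)*(q + 4)*(q - 2)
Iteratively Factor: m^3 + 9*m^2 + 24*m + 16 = (m + 1)*(m^2 + 8*m + 16) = (m + 1)*(m + 4)*(m + 4)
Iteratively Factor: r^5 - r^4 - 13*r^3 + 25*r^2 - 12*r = (r - 1)*(r^4 - 13*r^2 + 12*r) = r*(r - 1)*(r^3 - 13*r + 12) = r*(r - 3)*(r - 1)*(r^2 + 3*r - 4) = r*(r - 3)*(r - 1)*(r + 4)*(r - 1)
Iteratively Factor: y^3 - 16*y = (y + 4)*(y^2 - 4*y) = (y - 4)*(y + 4)*(y)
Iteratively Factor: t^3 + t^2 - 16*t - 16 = (t + 1)*(t^2 - 16) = (t + 1)*(t + 4)*(t - 4)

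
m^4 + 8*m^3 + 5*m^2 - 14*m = m*(m - 1)*(m + 2)*(m + 7)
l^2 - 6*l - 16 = (l - 8)*(l + 2)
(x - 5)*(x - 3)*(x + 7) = x^3 - x^2 - 41*x + 105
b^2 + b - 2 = (b - 1)*(b + 2)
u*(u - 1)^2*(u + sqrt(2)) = u^4 - 2*u^3 + sqrt(2)*u^3 - 2*sqrt(2)*u^2 + u^2 + sqrt(2)*u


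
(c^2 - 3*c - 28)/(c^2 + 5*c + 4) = (c - 7)/(c + 1)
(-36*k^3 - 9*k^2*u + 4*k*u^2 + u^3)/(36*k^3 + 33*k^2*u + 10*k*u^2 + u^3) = (-3*k + u)/(3*k + u)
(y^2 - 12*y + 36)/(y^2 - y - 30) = (y - 6)/(y + 5)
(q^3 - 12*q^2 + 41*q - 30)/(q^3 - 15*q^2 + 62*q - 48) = (q - 5)/(q - 8)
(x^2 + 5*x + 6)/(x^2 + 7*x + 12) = (x + 2)/(x + 4)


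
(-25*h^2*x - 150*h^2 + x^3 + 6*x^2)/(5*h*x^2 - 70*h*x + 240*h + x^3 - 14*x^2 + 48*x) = (-5*h*x - 30*h + x^2 + 6*x)/(x^2 - 14*x + 48)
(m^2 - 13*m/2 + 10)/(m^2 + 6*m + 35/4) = 2*(2*m^2 - 13*m + 20)/(4*m^2 + 24*m + 35)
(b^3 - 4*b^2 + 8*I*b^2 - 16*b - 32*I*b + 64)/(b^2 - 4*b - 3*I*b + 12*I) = (b^2 + 8*I*b - 16)/(b - 3*I)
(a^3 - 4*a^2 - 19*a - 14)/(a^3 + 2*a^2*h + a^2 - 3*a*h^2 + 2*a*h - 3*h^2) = (a^2 - 5*a - 14)/(a^2 + 2*a*h - 3*h^2)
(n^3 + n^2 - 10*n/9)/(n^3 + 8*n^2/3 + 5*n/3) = (n - 2/3)/(n + 1)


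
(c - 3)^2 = c^2 - 6*c + 9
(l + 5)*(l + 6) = l^2 + 11*l + 30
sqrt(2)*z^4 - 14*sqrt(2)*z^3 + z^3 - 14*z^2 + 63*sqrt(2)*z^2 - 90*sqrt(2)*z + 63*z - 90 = (z - 6)*(z - 5)*(z - 3)*(sqrt(2)*z + 1)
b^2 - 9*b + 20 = (b - 5)*(b - 4)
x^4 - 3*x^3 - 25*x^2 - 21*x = x*(x - 7)*(x + 1)*(x + 3)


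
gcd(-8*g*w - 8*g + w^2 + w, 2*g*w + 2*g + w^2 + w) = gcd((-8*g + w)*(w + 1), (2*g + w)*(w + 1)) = w + 1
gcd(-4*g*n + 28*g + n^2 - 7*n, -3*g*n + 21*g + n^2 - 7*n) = n - 7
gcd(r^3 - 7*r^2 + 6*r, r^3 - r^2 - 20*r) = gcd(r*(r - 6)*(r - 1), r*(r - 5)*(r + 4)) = r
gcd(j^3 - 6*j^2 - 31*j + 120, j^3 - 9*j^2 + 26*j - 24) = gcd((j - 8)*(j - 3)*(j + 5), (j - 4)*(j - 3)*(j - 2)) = j - 3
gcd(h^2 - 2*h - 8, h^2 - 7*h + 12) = h - 4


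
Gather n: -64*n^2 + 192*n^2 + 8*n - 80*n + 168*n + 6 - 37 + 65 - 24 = 128*n^2 + 96*n + 10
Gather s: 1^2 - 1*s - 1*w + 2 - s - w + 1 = -2*s - 2*w + 4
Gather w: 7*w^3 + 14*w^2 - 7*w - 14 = 7*w^3 + 14*w^2 - 7*w - 14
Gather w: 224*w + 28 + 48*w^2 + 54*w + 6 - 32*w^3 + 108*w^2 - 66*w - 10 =-32*w^3 + 156*w^2 + 212*w + 24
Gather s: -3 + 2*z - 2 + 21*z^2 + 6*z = 21*z^2 + 8*z - 5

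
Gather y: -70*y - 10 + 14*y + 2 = -56*y - 8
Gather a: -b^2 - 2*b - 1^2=-b^2 - 2*b - 1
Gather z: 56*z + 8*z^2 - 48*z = 8*z^2 + 8*z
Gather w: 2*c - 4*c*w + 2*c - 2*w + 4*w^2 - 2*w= 4*c + 4*w^2 + w*(-4*c - 4)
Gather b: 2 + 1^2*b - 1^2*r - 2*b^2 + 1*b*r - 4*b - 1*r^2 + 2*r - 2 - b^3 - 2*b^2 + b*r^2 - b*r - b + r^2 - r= -b^3 - 4*b^2 + b*(r^2 - 4)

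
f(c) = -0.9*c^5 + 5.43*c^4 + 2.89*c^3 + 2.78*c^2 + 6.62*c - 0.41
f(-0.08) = -0.92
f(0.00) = -0.41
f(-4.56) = 3875.43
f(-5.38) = 8200.07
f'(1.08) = 43.98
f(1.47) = 43.69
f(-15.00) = 949103.29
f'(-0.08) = 6.22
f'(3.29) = 365.01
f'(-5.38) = -6924.60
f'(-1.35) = -53.47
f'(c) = -4.5*c^4 + 21.72*c^3 + 8.67*c^2 + 5.56*c + 6.62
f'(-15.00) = -299243.53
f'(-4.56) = -3843.60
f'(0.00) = 6.62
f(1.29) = 30.78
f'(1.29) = 62.38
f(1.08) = 19.69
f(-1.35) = 10.68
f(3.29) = 443.65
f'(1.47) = 81.51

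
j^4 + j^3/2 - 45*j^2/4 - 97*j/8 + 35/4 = (j - 7/2)*(j - 1/2)*(j + 2)*(j + 5/2)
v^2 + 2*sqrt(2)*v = v*(v + 2*sqrt(2))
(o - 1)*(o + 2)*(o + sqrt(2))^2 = o^4 + o^3 + 2*sqrt(2)*o^3 + 2*sqrt(2)*o^2 - 4*sqrt(2)*o + 2*o - 4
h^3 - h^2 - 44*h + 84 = (h - 6)*(h - 2)*(h + 7)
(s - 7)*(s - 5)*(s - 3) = s^3 - 15*s^2 + 71*s - 105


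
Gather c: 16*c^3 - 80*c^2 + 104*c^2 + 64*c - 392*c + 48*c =16*c^3 + 24*c^2 - 280*c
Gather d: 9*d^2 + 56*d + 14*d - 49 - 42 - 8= 9*d^2 + 70*d - 99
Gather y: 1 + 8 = 9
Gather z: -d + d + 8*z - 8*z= 0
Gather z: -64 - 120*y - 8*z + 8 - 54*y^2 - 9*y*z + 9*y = -54*y^2 - 111*y + z*(-9*y - 8) - 56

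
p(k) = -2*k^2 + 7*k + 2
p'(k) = 7 - 4*k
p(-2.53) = -28.51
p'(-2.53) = 17.12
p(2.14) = 7.82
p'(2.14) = -1.56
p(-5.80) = -105.88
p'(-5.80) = 30.20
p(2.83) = 5.79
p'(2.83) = -4.32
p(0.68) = 5.84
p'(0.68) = 4.28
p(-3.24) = -41.68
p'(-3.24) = 19.96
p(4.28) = -4.68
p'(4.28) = -10.12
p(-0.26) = 0.04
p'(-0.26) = 8.04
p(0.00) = 2.00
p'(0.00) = 7.00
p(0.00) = 2.00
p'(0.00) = 7.00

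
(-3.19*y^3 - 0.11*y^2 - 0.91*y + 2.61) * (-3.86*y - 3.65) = 12.3134*y^4 + 12.0681*y^3 + 3.9141*y^2 - 6.7531*y - 9.5265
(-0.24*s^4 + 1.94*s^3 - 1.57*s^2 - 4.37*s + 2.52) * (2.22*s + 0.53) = -0.5328*s^5 + 4.1796*s^4 - 2.4572*s^3 - 10.5335*s^2 + 3.2783*s + 1.3356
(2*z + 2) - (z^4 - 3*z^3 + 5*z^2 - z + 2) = -z^4 + 3*z^3 - 5*z^2 + 3*z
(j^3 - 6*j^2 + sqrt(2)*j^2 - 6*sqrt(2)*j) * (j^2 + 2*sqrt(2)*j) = j^5 - 6*j^4 + 3*sqrt(2)*j^4 - 18*sqrt(2)*j^3 + 4*j^3 - 24*j^2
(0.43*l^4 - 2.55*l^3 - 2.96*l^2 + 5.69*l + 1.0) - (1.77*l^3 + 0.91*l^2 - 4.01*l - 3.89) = 0.43*l^4 - 4.32*l^3 - 3.87*l^2 + 9.7*l + 4.89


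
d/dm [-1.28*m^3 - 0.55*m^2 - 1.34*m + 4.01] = -3.84*m^2 - 1.1*m - 1.34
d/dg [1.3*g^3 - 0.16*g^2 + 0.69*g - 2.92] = 3.9*g^2 - 0.32*g + 0.69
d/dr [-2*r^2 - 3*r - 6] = -4*r - 3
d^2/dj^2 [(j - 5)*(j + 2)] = 2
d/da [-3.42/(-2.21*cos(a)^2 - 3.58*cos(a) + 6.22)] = (15.1164*cos(a) + 12.2436)*sin(a)/(2.21*cos(a)^2 + 3.58*cos(a) - 6.22)^2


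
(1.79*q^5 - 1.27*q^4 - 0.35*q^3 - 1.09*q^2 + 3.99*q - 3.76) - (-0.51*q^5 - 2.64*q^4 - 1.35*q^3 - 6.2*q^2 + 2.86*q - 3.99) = 2.3*q^5 + 1.37*q^4 + 1.0*q^3 + 5.11*q^2 + 1.13*q + 0.23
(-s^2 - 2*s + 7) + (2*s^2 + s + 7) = s^2 - s + 14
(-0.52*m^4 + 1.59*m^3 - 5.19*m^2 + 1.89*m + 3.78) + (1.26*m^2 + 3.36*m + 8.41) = -0.52*m^4 + 1.59*m^3 - 3.93*m^2 + 5.25*m + 12.19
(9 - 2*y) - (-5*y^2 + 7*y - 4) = 5*y^2 - 9*y + 13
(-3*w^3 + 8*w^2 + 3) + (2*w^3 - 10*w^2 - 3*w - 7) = -w^3 - 2*w^2 - 3*w - 4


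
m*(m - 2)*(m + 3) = m^3 + m^2 - 6*m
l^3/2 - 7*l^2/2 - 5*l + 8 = (l/2 + 1)*(l - 8)*(l - 1)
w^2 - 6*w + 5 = (w - 5)*(w - 1)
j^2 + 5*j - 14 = (j - 2)*(j + 7)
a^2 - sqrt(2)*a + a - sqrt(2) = (a + 1)*(a - sqrt(2))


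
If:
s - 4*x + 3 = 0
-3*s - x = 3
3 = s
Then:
No Solution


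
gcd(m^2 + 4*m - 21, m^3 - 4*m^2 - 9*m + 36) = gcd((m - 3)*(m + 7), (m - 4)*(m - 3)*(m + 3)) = m - 3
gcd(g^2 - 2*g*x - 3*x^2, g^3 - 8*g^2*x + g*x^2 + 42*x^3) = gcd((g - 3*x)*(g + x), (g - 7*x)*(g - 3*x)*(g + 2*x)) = -g + 3*x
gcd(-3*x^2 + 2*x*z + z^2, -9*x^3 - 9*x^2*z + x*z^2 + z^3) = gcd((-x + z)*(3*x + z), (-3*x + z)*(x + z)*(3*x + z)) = 3*x + z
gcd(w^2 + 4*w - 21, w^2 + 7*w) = w + 7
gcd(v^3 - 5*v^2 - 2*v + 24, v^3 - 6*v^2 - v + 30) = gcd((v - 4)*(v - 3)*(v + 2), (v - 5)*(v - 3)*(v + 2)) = v^2 - v - 6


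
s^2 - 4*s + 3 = (s - 3)*(s - 1)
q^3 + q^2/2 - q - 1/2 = (q - 1)*(q + 1/2)*(q + 1)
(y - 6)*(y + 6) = y^2 - 36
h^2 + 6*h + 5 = (h + 1)*(h + 5)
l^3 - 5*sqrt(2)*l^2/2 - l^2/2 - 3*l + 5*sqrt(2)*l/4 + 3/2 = (l - 1/2)*(l - 3*sqrt(2))*(l + sqrt(2)/2)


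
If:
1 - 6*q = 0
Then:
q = 1/6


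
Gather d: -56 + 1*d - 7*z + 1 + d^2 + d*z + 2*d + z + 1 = d^2 + d*(z + 3) - 6*z - 54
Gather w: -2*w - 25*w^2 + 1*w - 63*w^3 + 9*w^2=-63*w^3 - 16*w^2 - w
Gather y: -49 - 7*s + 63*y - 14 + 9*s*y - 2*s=-9*s + y*(9*s + 63) - 63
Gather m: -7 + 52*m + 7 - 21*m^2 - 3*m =-21*m^2 + 49*m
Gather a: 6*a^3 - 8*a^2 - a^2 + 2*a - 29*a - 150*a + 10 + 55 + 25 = 6*a^3 - 9*a^2 - 177*a + 90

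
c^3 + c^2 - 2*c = c*(c - 1)*(c + 2)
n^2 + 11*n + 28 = (n + 4)*(n + 7)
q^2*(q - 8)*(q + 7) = q^4 - q^3 - 56*q^2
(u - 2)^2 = u^2 - 4*u + 4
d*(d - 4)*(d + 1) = d^3 - 3*d^2 - 4*d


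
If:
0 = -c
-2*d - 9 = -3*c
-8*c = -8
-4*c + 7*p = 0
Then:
No Solution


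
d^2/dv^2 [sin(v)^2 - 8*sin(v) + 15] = 8*sin(v) + 2*cos(2*v)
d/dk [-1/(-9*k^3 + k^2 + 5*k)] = (-27*k^2 + 2*k + 5)/(k^2*(-9*k^2 + k + 5)^2)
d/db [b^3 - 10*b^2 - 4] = b*(3*b - 20)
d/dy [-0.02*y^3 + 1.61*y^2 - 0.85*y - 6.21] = -0.06*y^2 + 3.22*y - 0.85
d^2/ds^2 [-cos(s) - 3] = cos(s)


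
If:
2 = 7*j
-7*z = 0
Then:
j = 2/7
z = 0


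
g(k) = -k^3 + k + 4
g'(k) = 1 - 3*k^2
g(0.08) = 4.08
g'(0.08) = 0.98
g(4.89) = -108.04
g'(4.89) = -70.74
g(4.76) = -99.09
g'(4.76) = -66.97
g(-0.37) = 3.68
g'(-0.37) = 0.59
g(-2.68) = 20.57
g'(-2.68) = -20.55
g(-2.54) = 17.85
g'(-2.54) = -18.35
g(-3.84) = 56.78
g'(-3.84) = -43.24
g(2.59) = -10.78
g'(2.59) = -19.12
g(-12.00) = 1720.00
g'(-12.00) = -431.00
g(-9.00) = 724.00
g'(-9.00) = -242.00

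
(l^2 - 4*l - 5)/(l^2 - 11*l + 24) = (l^2 - 4*l - 5)/(l^2 - 11*l + 24)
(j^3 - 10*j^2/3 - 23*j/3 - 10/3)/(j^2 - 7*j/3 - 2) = (j^2 - 4*j - 5)/(j - 3)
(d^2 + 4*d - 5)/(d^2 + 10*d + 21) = (d^2 + 4*d - 5)/(d^2 + 10*d + 21)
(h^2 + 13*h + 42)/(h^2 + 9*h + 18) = (h + 7)/(h + 3)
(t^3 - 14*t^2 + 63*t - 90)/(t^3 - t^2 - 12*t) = (-t^3 + 14*t^2 - 63*t + 90)/(t*(-t^2 + t + 12))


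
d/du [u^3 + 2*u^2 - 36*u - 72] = 3*u^2 + 4*u - 36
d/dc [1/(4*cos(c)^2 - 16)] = sin(c)*cos(c)/(2*(cos(c)^2 - 4)^2)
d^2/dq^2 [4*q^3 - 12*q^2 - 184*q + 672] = 24*q - 24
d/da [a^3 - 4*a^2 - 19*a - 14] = 3*a^2 - 8*a - 19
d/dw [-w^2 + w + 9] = 1 - 2*w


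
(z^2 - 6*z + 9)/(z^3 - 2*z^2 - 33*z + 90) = (z - 3)/(z^2 + z - 30)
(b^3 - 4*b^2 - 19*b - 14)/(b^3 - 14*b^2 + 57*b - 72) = (b^3 - 4*b^2 - 19*b - 14)/(b^3 - 14*b^2 + 57*b - 72)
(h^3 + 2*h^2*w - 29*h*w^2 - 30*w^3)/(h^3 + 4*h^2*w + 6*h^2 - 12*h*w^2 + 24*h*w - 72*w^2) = (-h^2 + 4*h*w + 5*w^2)/(-h^2 + 2*h*w - 6*h + 12*w)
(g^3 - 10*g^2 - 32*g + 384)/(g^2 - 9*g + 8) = (g^2 - 2*g - 48)/(g - 1)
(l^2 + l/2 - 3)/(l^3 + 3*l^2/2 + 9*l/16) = 8*(2*l^2 + l - 6)/(l*(16*l^2 + 24*l + 9))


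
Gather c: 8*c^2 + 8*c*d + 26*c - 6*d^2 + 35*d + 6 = 8*c^2 + c*(8*d + 26) - 6*d^2 + 35*d + 6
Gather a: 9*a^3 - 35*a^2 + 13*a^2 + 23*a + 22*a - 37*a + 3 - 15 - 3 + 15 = 9*a^3 - 22*a^2 + 8*a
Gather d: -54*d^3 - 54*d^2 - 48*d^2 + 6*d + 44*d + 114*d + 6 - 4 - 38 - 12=-54*d^3 - 102*d^2 + 164*d - 48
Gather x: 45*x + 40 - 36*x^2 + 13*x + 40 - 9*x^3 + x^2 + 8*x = -9*x^3 - 35*x^2 + 66*x + 80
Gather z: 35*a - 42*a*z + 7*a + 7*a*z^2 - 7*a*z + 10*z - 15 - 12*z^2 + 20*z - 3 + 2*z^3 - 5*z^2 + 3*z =42*a + 2*z^3 + z^2*(7*a - 17) + z*(33 - 49*a) - 18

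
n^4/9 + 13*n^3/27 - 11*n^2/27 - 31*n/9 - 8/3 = (n/3 + 1/3)*(n/3 + 1)*(n - 8/3)*(n + 3)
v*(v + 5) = v^2 + 5*v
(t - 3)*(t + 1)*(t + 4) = t^3 + 2*t^2 - 11*t - 12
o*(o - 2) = o^2 - 2*o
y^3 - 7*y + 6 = (y - 2)*(y - 1)*(y + 3)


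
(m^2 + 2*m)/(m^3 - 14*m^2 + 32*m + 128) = m/(m^2 - 16*m + 64)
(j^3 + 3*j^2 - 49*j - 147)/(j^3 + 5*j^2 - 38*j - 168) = (j^2 - 4*j - 21)/(j^2 - 2*j - 24)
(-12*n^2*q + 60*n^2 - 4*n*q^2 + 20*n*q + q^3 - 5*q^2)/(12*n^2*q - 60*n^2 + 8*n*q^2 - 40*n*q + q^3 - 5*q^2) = (-6*n + q)/(6*n + q)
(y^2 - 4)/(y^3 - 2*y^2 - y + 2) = (y + 2)/(y^2 - 1)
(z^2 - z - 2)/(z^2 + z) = (z - 2)/z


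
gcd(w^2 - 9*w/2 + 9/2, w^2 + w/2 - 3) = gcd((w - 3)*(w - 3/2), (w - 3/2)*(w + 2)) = w - 3/2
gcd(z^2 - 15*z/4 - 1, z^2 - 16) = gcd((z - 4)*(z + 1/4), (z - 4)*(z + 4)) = z - 4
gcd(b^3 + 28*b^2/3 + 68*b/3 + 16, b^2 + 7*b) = 1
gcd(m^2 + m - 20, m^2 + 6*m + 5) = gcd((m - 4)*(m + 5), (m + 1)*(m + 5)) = m + 5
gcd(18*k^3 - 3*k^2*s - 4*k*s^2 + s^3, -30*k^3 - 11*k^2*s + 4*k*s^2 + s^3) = -6*k^2 - k*s + s^2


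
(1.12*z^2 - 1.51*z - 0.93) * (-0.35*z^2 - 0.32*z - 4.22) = -0.392*z^4 + 0.1701*z^3 - 3.9177*z^2 + 6.6698*z + 3.9246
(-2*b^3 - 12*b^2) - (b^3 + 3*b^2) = -3*b^3 - 15*b^2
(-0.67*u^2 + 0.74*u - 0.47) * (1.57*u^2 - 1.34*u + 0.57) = -1.0519*u^4 + 2.0596*u^3 - 2.1114*u^2 + 1.0516*u - 0.2679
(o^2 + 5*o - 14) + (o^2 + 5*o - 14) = 2*o^2 + 10*o - 28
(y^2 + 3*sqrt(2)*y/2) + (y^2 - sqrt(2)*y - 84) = 2*y^2 + sqrt(2)*y/2 - 84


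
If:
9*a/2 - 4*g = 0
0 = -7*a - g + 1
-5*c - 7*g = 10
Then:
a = 8/65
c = -713/325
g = 9/65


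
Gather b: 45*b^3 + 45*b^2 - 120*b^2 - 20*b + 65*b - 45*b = 45*b^3 - 75*b^2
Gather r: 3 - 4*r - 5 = -4*r - 2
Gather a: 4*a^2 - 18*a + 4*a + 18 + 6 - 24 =4*a^2 - 14*a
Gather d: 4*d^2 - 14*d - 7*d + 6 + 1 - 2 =4*d^2 - 21*d + 5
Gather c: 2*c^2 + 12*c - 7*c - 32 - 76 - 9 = 2*c^2 + 5*c - 117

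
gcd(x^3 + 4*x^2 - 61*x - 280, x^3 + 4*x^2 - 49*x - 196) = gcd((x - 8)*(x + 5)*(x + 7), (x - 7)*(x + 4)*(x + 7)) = x + 7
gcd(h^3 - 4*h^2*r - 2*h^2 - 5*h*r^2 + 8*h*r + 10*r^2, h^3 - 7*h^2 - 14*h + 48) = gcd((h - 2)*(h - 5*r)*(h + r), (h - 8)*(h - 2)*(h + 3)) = h - 2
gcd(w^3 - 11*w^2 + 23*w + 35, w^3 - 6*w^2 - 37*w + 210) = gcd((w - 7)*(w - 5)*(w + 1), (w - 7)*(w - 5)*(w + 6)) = w^2 - 12*w + 35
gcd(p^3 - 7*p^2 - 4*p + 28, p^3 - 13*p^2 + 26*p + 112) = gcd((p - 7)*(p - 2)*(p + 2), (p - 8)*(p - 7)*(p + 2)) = p^2 - 5*p - 14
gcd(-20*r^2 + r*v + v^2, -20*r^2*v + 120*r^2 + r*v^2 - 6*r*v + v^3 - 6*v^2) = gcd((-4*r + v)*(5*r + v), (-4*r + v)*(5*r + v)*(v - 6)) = 20*r^2 - r*v - v^2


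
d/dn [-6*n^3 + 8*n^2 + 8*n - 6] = -18*n^2 + 16*n + 8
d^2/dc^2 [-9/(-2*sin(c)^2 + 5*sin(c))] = 9*(-16*sin(c) + 30 - 1/sin(c) - 60/sin(c)^2 + 50/sin(c)^3)/(2*sin(c) - 5)^3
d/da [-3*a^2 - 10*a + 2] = -6*a - 10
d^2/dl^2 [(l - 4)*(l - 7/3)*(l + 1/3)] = 6*l - 12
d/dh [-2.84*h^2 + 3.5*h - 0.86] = 3.5 - 5.68*h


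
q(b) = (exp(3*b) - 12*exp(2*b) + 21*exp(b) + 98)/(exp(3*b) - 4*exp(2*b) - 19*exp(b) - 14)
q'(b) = (-3*exp(3*b) + 8*exp(2*b) + 19*exp(b))*(exp(3*b) - 12*exp(2*b) + 21*exp(b) + 98)/(exp(3*b) - 4*exp(2*b) - 19*exp(b) - 14)^2 + (3*exp(3*b) - 24*exp(2*b) + 21*exp(b))/(exp(3*b) - 4*exp(2*b) - 19*exp(b) - 14) = 8*exp(b)/(exp(2*b) + 2*exp(b) + 1)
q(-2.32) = -6.28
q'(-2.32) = 0.65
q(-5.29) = -6.96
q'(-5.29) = 0.04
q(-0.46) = -3.90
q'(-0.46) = 1.90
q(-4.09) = -6.87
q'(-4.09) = 0.13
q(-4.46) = -6.91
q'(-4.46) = 0.09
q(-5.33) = -6.96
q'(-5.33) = 0.04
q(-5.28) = -6.96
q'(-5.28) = 0.04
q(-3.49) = -6.76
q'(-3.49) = 0.23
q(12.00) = 1.00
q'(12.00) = 0.00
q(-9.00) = -7.00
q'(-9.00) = 0.00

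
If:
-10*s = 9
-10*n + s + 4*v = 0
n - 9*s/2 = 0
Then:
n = -81/20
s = -9/10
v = -99/10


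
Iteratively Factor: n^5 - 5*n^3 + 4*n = (n - 2)*(n^4 + 2*n^3 - n^2 - 2*n) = (n - 2)*(n - 1)*(n^3 + 3*n^2 + 2*n) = (n - 2)*(n - 1)*(n + 1)*(n^2 + 2*n) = (n - 2)*(n - 1)*(n + 1)*(n + 2)*(n)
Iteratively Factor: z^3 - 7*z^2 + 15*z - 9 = (z - 3)*(z^2 - 4*z + 3) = (z - 3)^2*(z - 1)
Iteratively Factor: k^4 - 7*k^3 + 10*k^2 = (k - 5)*(k^3 - 2*k^2) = (k - 5)*(k - 2)*(k^2) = k*(k - 5)*(k - 2)*(k)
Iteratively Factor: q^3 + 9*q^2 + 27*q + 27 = (q + 3)*(q^2 + 6*q + 9) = (q + 3)^2*(q + 3)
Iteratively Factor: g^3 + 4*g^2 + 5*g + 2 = (g + 1)*(g^2 + 3*g + 2) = (g + 1)^2*(g + 2)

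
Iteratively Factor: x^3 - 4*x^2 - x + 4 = (x - 4)*(x^2 - 1) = (x - 4)*(x - 1)*(x + 1)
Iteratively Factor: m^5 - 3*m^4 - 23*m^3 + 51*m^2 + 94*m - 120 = (m + 2)*(m^4 - 5*m^3 - 13*m^2 + 77*m - 60) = (m - 1)*(m + 2)*(m^3 - 4*m^2 - 17*m + 60) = (m - 1)*(m + 2)*(m + 4)*(m^2 - 8*m + 15) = (m - 3)*(m - 1)*(m + 2)*(m + 4)*(m - 5)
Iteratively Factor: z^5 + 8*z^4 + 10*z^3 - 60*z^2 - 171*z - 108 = (z + 1)*(z^4 + 7*z^3 + 3*z^2 - 63*z - 108) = (z - 3)*(z + 1)*(z^3 + 10*z^2 + 33*z + 36) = (z - 3)*(z + 1)*(z + 4)*(z^2 + 6*z + 9) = (z - 3)*(z + 1)*(z + 3)*(z + 4)*(z + 3)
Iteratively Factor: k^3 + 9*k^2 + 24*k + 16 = (k + 4)*(k^2 + 5*k + 4) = (k + 1)*(k + 4)*(k + 4)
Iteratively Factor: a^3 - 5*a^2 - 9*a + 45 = (a - 3)*(a^2 - 2*a - 15) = (a - 3)*(a + 3)*(a - 5)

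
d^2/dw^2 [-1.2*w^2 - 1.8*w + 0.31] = -2.40000000000000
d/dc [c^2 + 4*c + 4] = 2*c + 4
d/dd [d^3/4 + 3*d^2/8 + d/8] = 3*d^2/4 + 3*d/4 + 1/8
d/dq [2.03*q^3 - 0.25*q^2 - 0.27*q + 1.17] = 6.09*q^2 - 0.5*q - 0.27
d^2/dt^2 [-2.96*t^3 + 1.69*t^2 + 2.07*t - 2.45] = 3.38 - 17.76*t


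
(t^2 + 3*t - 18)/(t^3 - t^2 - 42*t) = (t - 3)/(t*(t - 7))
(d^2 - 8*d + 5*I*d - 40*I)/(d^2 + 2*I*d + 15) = (d - 8)/(d - 3*I)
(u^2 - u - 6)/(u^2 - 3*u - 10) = (u - 3)/(u - 5)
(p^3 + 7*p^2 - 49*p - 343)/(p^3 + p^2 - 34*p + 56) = (p^2 - 49)/(p^2 - 6*p + 8)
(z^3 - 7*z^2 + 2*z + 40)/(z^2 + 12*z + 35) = (z^3 - 7*z^2 + 2*z + 40)/(z^2 + 12*z + 35)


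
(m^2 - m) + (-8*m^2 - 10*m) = -7*m^2 - 11*m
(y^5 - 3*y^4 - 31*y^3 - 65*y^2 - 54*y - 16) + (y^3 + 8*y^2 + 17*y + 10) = y^5 - 3*y^4 - 30*y^3 - 57*y^2 - 37*y - 6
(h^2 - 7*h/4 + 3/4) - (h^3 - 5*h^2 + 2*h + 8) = -h^3 + 6*h^2 - 15*h/4 - 29/4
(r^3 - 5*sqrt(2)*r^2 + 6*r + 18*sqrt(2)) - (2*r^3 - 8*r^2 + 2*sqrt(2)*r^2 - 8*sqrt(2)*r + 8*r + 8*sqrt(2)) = -r^3 - 7*sqrt(2)*r^2 + 8*r^2 - 2*r + 8*sqrt(2)*r + 10*sqrt(2)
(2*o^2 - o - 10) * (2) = 4*o^2 - 2*o - 20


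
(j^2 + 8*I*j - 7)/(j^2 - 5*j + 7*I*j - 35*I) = (j + I)/(j - 5)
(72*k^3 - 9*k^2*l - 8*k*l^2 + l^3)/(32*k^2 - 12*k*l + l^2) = (9*k^2 - l^2)/(4*k - l)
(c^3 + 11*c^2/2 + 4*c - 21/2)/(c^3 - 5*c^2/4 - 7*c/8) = 4*(-2*c^3 - 11*c^2 - 8*c + 21)/(c*(-8*c^2 + 10*c + 7))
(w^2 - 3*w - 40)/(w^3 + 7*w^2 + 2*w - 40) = (w - 8)/(w^2 + 2*w - 8)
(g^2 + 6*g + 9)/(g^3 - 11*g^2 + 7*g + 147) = (g + 3)/(g^2 - 14*g + 49)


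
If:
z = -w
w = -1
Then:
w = -1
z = 1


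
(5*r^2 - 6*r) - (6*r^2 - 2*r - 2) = -r^2 - 4*r + 2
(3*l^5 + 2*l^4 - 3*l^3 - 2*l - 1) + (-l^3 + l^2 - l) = 3*l^5 + 2*l^4 - 4*l^3 + l^2 - 3*l - 1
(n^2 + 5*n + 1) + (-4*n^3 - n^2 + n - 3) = -4*n^3 + 6*n - 2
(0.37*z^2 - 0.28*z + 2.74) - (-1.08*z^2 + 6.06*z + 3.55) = 1.45*z^2 - 6.34*z - 0.81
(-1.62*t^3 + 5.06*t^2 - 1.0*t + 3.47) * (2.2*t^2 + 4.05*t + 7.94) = -3.564*t^5 + 4.571*t^4 + 5.4302*t^3 + 43.7604*t^2 + 6.1135*t + 27.5518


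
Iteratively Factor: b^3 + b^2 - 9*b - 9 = (b + 1)*(b^2 - 9) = (b - 3)*(b + 1)*(b + 3)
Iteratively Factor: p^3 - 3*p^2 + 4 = (p - 2)*(p^2 - p - 2) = (p - 2)^2*(p + 1)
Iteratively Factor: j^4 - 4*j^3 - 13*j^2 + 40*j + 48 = (j - 4)*(j^3 - 13*j - 12) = (j - 4)*(j + 1)*(j^2 - j - 12) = (j - 4)*(j + 1)*(j + 3)*(j - 4)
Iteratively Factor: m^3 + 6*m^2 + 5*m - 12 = (m + 3)*(m^2 + 3*m - 4) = (m + 3)*(m + 4)*(m - 1)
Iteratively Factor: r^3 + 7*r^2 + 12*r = (r + 4)*(r^2 + 3*r) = r*(r + 4)*(r + 3)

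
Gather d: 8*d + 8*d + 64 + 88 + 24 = 16*d + 176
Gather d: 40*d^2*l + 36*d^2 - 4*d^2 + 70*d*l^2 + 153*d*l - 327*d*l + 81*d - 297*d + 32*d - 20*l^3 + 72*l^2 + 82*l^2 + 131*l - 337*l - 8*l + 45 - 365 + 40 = d^2*(40*l + 32) + d*(70*l^2 - 174*l - 184) - 20*l^3 + 154*l^2 - 214*l - 280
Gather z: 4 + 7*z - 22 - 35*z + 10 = -28*z - 8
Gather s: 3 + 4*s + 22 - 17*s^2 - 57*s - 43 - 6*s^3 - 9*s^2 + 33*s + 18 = -6*s^3 - 26*s^2 - 20*s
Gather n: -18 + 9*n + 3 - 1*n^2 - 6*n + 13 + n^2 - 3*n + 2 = 0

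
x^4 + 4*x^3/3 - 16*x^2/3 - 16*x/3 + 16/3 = (x - 2)*(x - 2/3)*(x + 2)^2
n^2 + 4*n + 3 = (n + 1)*(n + 3)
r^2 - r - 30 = (r - 6)*(r + 5)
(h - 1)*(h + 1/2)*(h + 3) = h^3 + 5*h^2/2 - 2*h - 3/2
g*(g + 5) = g^2 + 5*g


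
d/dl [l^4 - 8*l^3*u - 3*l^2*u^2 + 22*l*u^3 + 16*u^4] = 4*l^3 - 24*l^2*u - 6*l*u^2 + 22*u^3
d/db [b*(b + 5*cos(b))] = -5*b*sin(b) + 2*b + 5*cos(b)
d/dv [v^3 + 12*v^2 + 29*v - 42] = 3*v^2 + 24*v + 29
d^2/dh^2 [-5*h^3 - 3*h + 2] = -30*h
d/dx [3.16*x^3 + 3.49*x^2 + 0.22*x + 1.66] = 9.48*x^2 + 6.98*x + 0.22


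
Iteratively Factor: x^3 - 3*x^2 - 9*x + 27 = (x - 3)*(x^2 - 9) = (x - 3)^2*(x + 3)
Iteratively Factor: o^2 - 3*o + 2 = (o - 2)*(o - 1)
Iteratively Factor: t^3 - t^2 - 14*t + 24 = (t - 3)*(t^2 + 2*t - 8) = (t - 3)*(t + 4)*(t - 2)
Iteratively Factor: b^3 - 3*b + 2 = (b + 2)*(b^2 - 2*b + 1) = (b - 1)*(b + 2)*(b - 1)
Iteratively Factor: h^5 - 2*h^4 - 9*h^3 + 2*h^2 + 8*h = (h)*(h^4 - 2*h^3 - 9*h^2 + 2*h + 8) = h*(h + 1)*(h^3 - 3*h^2 - 6*h + 8) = h*(h - 1)*(h + 1)*(h^2 - 2*h - 8) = h*(h - 1)*(h + 1)*(h + 2)*(h - 4)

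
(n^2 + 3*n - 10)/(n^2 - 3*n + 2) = (n + 5)/(n - 1)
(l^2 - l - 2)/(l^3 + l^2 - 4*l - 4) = 1/(l + 2)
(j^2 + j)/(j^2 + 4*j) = (j + 1)/(j + 4)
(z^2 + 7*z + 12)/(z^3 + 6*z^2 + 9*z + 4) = (z + 3)/(z^2 + 2*z + 1)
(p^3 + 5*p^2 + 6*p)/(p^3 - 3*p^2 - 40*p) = (p^2 + 5*p + 6)/(p^2 - 3*p - 40)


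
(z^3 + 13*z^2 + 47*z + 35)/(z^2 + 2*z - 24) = (z^3 + 13*z^2 + 47*z + 35)/(z^2 + 2*z - 24)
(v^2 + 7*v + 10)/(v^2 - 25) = (v + 2)/(v - 5)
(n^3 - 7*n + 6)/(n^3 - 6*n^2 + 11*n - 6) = (n + 3)/(n - 3)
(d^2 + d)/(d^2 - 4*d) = (d + 1)/(d - 4)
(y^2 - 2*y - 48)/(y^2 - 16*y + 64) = (y + 6)/(y - 8)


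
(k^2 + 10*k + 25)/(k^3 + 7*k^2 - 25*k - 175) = (k + 5)/(k^2 + 2*k - 35)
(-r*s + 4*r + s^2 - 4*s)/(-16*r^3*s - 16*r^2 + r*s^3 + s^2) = (r*s - 4*r - s^2 + 4*s)/(16*r^3*s + 16*r^2 - r*s^3 - s^2)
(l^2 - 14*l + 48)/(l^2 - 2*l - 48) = (l - 6)/(l + 6)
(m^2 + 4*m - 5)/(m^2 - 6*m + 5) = (m + 5)/(m - 5)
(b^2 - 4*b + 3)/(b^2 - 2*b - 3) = (b - 1)/(b + 1)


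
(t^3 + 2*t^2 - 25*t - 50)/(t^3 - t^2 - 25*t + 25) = (t + 2)/(t - 1)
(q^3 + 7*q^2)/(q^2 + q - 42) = q^2/(q - 6)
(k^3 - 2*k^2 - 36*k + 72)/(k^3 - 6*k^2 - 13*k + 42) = (k^2 - 36)/(k^2 - 4*k - 21)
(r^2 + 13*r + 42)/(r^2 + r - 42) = (r + 6)/(r - 6)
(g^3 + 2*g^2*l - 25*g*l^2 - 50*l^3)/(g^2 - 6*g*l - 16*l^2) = (g^2 - 25*l^2)/(g - 8*l)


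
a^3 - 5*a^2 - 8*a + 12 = (a - 6)*(a - 1)*(a + 2)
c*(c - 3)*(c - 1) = c^3 - 4*c^2 + 3*c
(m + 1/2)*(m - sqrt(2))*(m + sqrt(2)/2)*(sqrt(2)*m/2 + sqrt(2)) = sqrt(2)*m^4/2 - m^3/2 + 5*sqrt(2)*m^3/4 - 5*m^2/4 - 5*sqrt(2)*m/4 - m/2 - sqrt(2)/2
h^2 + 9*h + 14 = (h + 2)*(h + 7)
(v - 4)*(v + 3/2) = v^2 - 5*v/2 - 6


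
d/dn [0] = 0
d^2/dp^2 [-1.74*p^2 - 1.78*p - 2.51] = -3.48000000000000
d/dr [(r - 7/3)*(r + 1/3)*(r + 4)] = 3*r^2 + 4*r - 79/9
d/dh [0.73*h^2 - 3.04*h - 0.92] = 1.46*h - 3.04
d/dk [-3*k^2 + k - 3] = 1 - 6*k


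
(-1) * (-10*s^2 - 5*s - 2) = 10*s^2 + 5*s + 2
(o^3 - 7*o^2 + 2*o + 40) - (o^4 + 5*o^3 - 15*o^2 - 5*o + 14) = -o^4 - 4*o^3 + 8*o^2 + 7*o + 26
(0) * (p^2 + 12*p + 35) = 0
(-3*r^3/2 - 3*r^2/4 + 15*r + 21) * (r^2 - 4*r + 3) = -3*r^5/2 + 21*r^4/4 + 27*r^3/2 - 165*r^2/4 - 39*r + 63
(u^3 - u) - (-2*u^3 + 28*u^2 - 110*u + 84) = 3*u^3 - 28*u^2 + 109*u - 84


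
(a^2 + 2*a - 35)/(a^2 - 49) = (a - 5)/(a - 7)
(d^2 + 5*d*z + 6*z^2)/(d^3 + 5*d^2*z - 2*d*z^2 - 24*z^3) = (-d - 2*z)/(-d^2 - 2*d*z + 8*z^2)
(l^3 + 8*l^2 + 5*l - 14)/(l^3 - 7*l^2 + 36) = (l^2 + 6*l - 7)/(l^2 - 9*l + 18)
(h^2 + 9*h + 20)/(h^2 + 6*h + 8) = (h + 5)/(h + 2)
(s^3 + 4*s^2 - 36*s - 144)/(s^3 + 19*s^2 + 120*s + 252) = (s^2 - 2*s - 24)/(s^2 + 13*s + 42)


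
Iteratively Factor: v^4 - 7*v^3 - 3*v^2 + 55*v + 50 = (v - 5)*(v^3 - 2*v^2 - 13*v - 10) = (v - 5)^2*(v^2 + 3*v + 2) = (v - 5)^2*(v + 1)*(v + 2)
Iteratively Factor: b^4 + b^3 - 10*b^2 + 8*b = (b - 2)*(b^3 + 3*b^2 - 4*b) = (b - 2)*(b - 1)*(b^2 + 4*b) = (b - 2)*(b - 1)*(b + 4)*(b)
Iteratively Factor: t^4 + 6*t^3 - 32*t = (t + 4)*(t^3 + 2*t^2 - 8*t) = t*(t + 4)*(t^2 + 2*t - 8) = t*(t - 2)*(t + 4)*(t + 4)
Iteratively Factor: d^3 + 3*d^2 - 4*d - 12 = (d + 3)*(d^2 - 4) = (d - 2)*(d + 3)*(d + 2)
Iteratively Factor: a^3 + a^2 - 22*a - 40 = (a + 4)*(a^2 - 3*a - 10) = (a + 2)*(a + 4)*(a - 5)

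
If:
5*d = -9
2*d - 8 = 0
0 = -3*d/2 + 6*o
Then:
No Solution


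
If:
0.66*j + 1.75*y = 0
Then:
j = -2.65151515151515*y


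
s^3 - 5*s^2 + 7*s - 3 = (s - 3)*(s - 1)^2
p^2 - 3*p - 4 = (p - 4)*(p + 1)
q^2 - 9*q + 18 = (q - 6)*(q - 3)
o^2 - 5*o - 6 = (o - 6)*(o + 1)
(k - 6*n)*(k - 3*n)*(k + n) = k^3 - 8*k^2*n + 9*k*n^2 + 18*n^3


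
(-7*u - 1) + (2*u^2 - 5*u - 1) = 2*u^2 - 12*u - 2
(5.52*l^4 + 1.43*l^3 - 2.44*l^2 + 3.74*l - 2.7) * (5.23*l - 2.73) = 28.8696*l^5 - 7.5907*l^4 - 16.6651*l^3 + 26.2214*l^2 - 24.3312*l + 7.371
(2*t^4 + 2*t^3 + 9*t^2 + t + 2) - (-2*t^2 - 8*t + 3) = 2*t^4 + 2*t^3 + 11*t^2 + 9*t - 1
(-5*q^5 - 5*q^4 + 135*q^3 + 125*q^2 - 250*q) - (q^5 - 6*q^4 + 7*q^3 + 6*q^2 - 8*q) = -6*q^5 + q^4 + 128*q^3 + 119*q^2 - 242*q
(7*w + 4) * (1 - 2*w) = -14*w^2 - w + 4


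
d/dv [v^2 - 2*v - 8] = 2*v - 2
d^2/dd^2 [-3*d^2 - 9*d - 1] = -6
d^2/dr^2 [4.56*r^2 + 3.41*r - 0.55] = 9.12000000000000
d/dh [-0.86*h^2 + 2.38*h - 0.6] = 2.38 - 1.72*h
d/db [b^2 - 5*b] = 2*b - 5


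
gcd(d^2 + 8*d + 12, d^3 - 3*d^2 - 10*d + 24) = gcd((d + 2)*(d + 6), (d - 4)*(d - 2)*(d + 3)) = 1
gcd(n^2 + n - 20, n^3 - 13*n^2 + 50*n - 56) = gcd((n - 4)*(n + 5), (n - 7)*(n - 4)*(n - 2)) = n - 4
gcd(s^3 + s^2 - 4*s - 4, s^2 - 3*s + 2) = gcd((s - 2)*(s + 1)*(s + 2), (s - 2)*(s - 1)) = s - 2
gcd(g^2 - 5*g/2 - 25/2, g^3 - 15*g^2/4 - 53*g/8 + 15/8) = g - 5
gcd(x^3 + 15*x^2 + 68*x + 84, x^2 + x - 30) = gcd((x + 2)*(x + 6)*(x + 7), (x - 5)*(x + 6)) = x + 6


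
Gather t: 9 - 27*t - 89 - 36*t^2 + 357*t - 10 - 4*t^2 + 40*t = -40*t^2 + 370*t - 90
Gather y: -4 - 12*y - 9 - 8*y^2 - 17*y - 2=-8*y^2 - 29*y - 15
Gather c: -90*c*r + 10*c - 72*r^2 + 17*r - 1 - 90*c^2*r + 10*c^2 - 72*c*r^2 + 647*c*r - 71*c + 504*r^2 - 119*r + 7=c^2*(10 - 90*r) + c*(-72*r^2 + 557*r - 61) + 432*r^2 - 102*r + 6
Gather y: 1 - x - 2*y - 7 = -x - 2*y - 6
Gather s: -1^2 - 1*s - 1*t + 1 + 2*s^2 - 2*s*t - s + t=2*s^2 + s*(-2*t - 2)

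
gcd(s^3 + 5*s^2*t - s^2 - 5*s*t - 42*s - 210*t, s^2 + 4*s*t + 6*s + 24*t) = s + 6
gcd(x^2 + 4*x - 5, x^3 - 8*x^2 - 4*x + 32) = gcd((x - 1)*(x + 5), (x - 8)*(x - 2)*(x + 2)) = 1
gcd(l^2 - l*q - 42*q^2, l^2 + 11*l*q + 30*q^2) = l + 6*q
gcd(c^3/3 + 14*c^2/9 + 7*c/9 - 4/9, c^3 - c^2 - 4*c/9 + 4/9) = 1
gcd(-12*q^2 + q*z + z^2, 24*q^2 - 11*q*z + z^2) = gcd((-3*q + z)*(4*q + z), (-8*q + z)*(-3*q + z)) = -3*q + z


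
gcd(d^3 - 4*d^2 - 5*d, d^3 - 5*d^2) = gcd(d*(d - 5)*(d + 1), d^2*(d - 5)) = d^2 - 5*d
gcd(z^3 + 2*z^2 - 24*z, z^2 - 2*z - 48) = z + 6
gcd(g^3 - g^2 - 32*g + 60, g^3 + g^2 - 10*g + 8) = g - 2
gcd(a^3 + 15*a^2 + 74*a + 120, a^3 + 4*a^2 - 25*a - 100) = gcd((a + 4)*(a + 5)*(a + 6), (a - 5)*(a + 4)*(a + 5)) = a^2 + 9*a + 20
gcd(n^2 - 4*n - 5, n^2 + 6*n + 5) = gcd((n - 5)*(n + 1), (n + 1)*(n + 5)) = n + 1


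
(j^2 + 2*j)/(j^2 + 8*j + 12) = j/(j + 6)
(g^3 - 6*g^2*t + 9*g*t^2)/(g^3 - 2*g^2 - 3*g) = (-g^2 + 6*g*t - 9*t^2)/(-g^2 + 2*g + 3)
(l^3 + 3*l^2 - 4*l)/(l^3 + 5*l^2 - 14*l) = (l^2 + 3*l - 4)/(l^2 + 5*l - 14)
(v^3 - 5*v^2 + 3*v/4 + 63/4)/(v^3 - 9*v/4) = (2*v^2 - 13*v + 21)/(v*(2*v - 3))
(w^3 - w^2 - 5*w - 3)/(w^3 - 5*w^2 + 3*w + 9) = (w + 1)/(w - 3)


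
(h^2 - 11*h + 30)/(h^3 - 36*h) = (h - 5)/(h*(h + 6))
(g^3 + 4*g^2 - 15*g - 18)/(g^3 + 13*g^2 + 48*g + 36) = (g - 3)/(g + 6)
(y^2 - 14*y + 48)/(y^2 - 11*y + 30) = (y - 8)/(y - 5)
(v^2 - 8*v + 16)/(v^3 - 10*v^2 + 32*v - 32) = 1/(v - 2)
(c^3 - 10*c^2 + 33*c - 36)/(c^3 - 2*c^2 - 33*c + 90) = (c^2 - 7*c + 12)/(c^2 + c - 30)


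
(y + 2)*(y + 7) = y^2 + 9*y + 14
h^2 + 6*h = h*(h + 6)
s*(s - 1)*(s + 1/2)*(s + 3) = s^4 + 5*s^3/2 - 2*s^2 - 3*s/2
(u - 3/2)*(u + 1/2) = u^2 - u - 3/4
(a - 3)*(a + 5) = a^2 + 2*a - 15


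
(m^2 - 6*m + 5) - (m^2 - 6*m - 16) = 21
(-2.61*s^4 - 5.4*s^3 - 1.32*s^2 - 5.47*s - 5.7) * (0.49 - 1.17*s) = 3.0537*s^5 + 5.0391*s^4 - 1.1016*s^3 + 5.7531*s^2 + 3.9887*s - 2.793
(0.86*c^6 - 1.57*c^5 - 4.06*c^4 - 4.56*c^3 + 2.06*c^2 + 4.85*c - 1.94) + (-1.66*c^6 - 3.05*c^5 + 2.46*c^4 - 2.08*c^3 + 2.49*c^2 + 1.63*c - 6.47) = -0.8*c^6 - 4.62*c^5 - 1.6*c^4 - 6.64*c^3 + 4.55*c^2 + 6.48*c - 8.41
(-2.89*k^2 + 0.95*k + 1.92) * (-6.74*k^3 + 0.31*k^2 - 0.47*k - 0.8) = 19.4786*k^5 - 7.2989*k^4 - 11.288*k^3 + 2.4607*k^2 - 1.6624*k - 1.536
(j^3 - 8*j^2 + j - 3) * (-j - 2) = -j^4 + 6*j^3 + 15*j^2 + j + 6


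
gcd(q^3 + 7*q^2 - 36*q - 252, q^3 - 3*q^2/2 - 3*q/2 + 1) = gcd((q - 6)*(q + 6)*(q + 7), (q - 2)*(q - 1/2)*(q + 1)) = 1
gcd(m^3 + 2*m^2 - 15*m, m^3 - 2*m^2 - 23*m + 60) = m^2 + 2*m - 15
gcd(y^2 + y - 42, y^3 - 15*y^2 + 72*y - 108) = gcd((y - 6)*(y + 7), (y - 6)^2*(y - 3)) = y - 6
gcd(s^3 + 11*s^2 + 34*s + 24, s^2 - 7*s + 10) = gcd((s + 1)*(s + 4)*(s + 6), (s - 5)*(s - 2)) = 1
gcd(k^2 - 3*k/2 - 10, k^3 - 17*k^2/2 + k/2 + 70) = k^2 - 3*k/2 - 10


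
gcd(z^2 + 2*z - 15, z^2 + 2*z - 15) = z^2 + 2*z - 15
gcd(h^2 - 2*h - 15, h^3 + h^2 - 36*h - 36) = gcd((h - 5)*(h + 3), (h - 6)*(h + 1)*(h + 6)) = 1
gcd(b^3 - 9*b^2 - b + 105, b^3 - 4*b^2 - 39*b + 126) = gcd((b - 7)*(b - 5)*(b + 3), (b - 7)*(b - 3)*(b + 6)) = b - 7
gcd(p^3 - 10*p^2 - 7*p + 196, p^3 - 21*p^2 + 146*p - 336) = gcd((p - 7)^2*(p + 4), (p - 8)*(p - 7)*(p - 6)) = p - 7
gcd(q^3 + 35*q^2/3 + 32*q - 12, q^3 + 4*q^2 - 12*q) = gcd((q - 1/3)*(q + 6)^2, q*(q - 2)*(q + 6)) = q + 6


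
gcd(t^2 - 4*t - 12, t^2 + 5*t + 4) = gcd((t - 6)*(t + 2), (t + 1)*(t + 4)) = 1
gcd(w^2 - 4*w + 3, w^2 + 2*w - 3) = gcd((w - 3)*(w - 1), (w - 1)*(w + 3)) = w - 1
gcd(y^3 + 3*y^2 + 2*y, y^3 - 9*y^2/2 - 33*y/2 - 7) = y + 2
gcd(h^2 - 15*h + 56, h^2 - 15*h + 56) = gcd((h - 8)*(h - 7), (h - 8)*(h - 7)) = h^2 - 15*h + 56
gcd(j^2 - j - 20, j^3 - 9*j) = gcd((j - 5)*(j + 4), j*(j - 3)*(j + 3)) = 1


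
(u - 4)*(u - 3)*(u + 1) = u^3 - 6*u^2 + 5*u + 12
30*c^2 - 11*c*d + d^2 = (-6*c + d)*(-5*c + d)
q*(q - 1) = q^2 - q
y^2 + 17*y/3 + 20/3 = (y + 5/3)*(y + 4)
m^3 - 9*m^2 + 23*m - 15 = (m - 5)*(m - 3)*(m - 1)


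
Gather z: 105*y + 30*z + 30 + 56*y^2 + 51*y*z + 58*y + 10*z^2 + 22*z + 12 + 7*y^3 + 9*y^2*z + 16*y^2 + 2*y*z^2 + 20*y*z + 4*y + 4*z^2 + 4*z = 7*y^3 + 72*y^2 + 167*y + z^2*(2*y + 14) + z*(9*y^2 + 71*y + 56) + 42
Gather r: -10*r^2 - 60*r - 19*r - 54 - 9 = -10*r^2 - 79*r - 63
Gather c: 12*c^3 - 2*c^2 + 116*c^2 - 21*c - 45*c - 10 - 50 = 12*c^3 + 114*c^2 - 66*c - 60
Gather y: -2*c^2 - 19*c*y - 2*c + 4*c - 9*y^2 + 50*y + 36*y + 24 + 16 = -2*c^2 + 2*c - 9*y^2 + y*(86 - 19*c) + 40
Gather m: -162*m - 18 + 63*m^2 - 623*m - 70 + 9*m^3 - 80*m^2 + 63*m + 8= 9*m^3 - 17*m^2 - 722*m - 80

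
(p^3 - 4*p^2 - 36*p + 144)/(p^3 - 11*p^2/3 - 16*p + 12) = 3*(p^2 + 2*p - 24)/(3*p^2 + 7*p - 6)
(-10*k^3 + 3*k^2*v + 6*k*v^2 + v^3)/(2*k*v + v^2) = -5*k^2/v + 4*k + v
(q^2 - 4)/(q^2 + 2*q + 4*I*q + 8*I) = (q - 2)/(q + 4*I)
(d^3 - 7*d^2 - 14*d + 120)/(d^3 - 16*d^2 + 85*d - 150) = (d + 4)/(d - 5)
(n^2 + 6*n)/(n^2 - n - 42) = n/(n - 7)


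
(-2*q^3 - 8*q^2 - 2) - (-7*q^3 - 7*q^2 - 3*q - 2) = 5*q^3 - q^2 + 3*q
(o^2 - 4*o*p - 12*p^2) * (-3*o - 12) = -3*o^3 + 12*o^2*p - 12*o^2 + 36*o*p^2 + 48*o*p + 144*p^2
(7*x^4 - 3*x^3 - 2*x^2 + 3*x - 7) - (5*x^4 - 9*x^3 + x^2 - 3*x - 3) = 2*x^4 + 6*x^3 - 3*x^2 + 6*x - 4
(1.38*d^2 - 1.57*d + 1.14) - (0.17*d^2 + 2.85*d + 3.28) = 1.21*d^2 - 4.42*d - 2.14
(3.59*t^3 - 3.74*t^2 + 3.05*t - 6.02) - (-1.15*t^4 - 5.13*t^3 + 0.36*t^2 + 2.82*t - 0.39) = 1.15*t^4 + 8.72*t^3 - 4.1*t^2 + 0.23*t - 5.63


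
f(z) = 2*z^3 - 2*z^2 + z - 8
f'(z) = 6*z^2 - 4*z + 1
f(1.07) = -6.77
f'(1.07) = 3.59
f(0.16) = -7.88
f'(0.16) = 0.51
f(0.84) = -7.39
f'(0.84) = 1.87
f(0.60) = -7.69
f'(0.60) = 0.76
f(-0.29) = -8.51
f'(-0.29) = 2.66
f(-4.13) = -187.13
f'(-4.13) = 119.86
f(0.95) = -7.14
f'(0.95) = 2.62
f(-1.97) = -33.02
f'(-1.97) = 32.17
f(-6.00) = -518.00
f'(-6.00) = 241.00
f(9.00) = 1297.00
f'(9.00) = 451.00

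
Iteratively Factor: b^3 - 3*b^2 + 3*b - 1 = (b - 1)*(b^2 - 2*b + 1) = (b - 1)^2*(b - 1)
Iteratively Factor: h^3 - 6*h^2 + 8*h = (h - 2)*(h^2 - 4*h) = (h - 4)*(h - 2)*(h)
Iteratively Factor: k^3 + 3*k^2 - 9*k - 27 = (k + 3)*(k^2 - 9) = (k + 3)^2*(k - 3)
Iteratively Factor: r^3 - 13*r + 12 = (r - 1)*(r^2 + r - 12) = (r - 1)*(r + 4)*(r - 3)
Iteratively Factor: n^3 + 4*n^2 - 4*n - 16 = (n - 2)*(n^2 + 6*n + 8) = (n - 2)*(n + 4)*(n + 2)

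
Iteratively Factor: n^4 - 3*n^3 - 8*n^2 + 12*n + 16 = (n + 1)*(n^3 - 4*n^2 - 4*n + 16) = (n - 2)*(n + 1)*(n^2 - 2*n - 8) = (n - 4)*(n - 2)*(n + 1)*(n + 2)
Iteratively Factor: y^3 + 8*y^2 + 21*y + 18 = (y + 2)*(y^2 + 6*y + 9) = (y + 2)*(y + 3)*(y + 3)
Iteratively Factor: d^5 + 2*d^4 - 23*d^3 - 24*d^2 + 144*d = (d + 4)*(d^4 - 2*d^3 - 15*d^2 + 36*d) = d*(d + 4)*(d^3 - 2*d^2 - 15*d + 36) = d*(d - 3)*(d + 4)*(d^2 + d - 12) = d*(d - 3)*(d + 4)^2*(d - 3)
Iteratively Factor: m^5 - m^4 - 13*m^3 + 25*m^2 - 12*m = (m - 1)*(m^4 - 13*m^2 + 12*m) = (m - 1)*(m + 4)*(m^3 - 4*m^2 + 3*m) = m*(m - 1)*(m + 4)*(m^2 - 4*m + 3) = m*(m - 1)^2*(m + 4)*(m - 3)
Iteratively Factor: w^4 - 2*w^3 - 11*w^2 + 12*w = (w)*(w^3 - 2*w^2 - 11*w + 12) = w*(w - 1)*(w^2 - w - 12) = w*(w - 1)*(w + 3)*(w - 4)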